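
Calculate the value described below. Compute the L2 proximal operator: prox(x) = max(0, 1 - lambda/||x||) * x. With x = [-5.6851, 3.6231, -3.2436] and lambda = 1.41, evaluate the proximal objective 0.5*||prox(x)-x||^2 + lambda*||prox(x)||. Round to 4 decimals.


Step 1: Compute ||x||.
||x|| = 7.4812
Step 2: Compute scaling factor.
scale = max(0, 1 - 1.41/7.4812) = 0.8115
Step 3: prox(x) = [-4.6136, 2.9402, -2.6323]
||prox(x)|| = 6.0712
Step 4: Proximal objective.
0.5*||prox-x||^2 = 0.9941
lambda*||prox|| = 8.5604
Total = 9.5544


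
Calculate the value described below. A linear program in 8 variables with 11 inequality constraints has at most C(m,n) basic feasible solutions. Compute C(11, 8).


Each vertex corresponds to some choice of n active constraints out of m, so the number of vertices is at most C(m, n) = m! / (n!(m-n)!).
m = 11, n = 8
Numerator: 11 * 10 * 9 * 8 * 7 * 6 * 5 * 4
Denominator: 8! = 40320
C(11, 8) = 165


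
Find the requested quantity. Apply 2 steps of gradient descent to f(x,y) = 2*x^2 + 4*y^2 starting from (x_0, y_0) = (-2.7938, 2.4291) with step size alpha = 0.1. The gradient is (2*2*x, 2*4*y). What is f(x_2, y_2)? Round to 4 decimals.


Gradient descent on f(x,y) = 2*x^2 + 4*y^2.
Starting point: (-2.7938, 2.4291), alpha = 0.1
Step 1: grad_x = 2*2*-2.7938 = -11.1752, grad_y = 2*4*2.4291 = 19.4328
  x_1 = -2.7938 - 0.1*-11.1752 = -1.6763
  y_1 = 2.4291 - 0.1*19.4328 = 0.4858
Step 2: grad_x = 2*2*-1.6763 = -6.7051, grad_y = 2*4*0.4858 = 3.8866
  x_2 = -1.6763 - 0.1*-6.7051 = -1.0058
  y_2 = 0.4858 - 0.1*3.8866 = 0.0972
f(-1.0058, 0.0972) = 2*(-1.0058)^2 + 4*0.0972^2 = 2.0609


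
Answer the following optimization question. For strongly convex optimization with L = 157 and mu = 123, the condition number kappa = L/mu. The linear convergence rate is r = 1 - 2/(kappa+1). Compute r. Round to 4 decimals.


Step 1: Compute the condition number.
kappa = L/mu = 157/123 = 1.2764
Step 2: Compute the convergence rate.
r = 1 - 2/(kappa + 1) = 1 - 2*mu/(L + mu) = (L - mu)/(L + mu) = 34/280 = 0.1214


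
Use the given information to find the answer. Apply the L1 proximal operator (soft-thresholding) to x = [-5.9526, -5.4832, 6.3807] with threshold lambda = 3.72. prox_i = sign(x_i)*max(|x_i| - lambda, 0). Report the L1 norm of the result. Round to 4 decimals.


Soft-thresholding with lambda = 3.72:
prox(-5.9526) = sign(-5.9526)*max(|-5.9526| - 3.72, 0) = -2.2326
prox(-5.4832) = sign(-5.4832)*max(|-5.4832| - 3.72, 0) = -1.7632
prox(6.3807) = sign(6.3807)*max(|6.3807| - 3.72, 0) = 2.6607
prox(x) = [-2.2326, -1.7632, 2.6607]
||prox(x)||_1 = 2.2326 + 1.7632 + 2.6607 = 6.6565


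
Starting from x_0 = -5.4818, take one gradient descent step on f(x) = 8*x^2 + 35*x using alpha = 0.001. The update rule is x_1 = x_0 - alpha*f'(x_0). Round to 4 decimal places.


We compute the gradient at x_0 and apply the update.
f'(x) = 16*x + 35
f'(-5.4818) = 16*-5.4818 + 35 = -52.7088
x_1 = -5.4818 - 0.001*-52.7088 = -5.4291


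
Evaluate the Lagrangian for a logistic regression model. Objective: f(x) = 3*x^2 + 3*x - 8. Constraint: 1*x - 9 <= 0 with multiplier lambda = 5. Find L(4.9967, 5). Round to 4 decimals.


Step 1: Evaluate f(x).
f(4.9967) = 3*4.9967^2 + 3*4.9967 - 8 = 81.8911
Step 2: Evaluate g(x).
g(4.9967) = 1*4.9967 - 9 = -4.0033
Step 3: Compute Lagrangian.
L = 81.8911 + 5*-4.0033 = 61.8746


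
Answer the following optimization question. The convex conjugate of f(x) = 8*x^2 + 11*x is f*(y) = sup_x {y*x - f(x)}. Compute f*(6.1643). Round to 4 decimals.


f*(y) = sup_x {y*x - a*x^2 - b*x} = sup_x {(y-b)*x - a*x^2}
FOC: (y - b) - 2a*x = 0 => x* = (y - b)/(2a)
x* = (6.1643 - 11)/(2*8) = -0.3022
f*(6.1643) = (y-b)^2/(4a) = (6.1643 - 11)^2/(4*8)
= 23.384/32 = 0.7307


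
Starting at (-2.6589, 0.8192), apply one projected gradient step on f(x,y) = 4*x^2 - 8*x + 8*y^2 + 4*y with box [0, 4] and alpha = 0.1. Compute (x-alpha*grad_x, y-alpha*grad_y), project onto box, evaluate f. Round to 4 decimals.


Step 1: Compute gradient at (-2.6589, 0.8192).
grad_x = 2*4*-2.6589 - 8 = -29.2712
grad_y = 2*8*0.8192 + 4 = 17.1072
Step 2: Gradient step.
x_raw = -2.6589 - 0.1*-29.2712 = 0.2682
y_raw = 0.8192 - 0.1*17.1072 = -0.8915
Step 3: Project onto [0, 4].
x_proj = clip(0.2682) = 0.2682
y_proj = clip(-0.8915) = 0.0
Step 4: Evaluate f.
f(0.2682, 0.0) = -1.858


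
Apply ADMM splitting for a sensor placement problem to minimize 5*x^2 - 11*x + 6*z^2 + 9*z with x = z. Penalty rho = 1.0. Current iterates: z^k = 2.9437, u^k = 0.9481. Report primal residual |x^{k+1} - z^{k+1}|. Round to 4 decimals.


ADMM iteration with rho = 1.0, z^k = 2.9437, u^k = 0.9481
Step 1: x-update.
Minimize 5*x^2 - 11*x + (1.0/2)*(x - 2.9437 + 0.9481)^2
FOC: (2*5 + 1.0)*x = 11 + 1.0*(2.9437 - 0.9481)
x^{k+1} = 1.1814
Step 2: z-update.
Minimize 6*z^2 + 9*z + (1.0/2)*(1.1814 - z + 0.9481)^2
FOC: (2*6 + 1.0)*z = -9 + 1.0*(1.1814 + 0.9481)
z^{k+1} = -0.5285
Step 3: u-update.
u^{k+1} = 0.9481 + 1.1814 + 0.5285 = 2.658
Step 4: Primal residual = |1.1814 + 0.5285| = 1.7099


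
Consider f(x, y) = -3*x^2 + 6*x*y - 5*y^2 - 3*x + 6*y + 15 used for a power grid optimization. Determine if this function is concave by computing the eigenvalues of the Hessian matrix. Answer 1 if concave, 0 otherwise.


The Hessian of f(x,y) = -3*x^2 + 6*x*y - 5*y^2 - 3*x + 6*y + 15 is:
H = [[-6, 6], [6, -10]]
Trace = -6 - 10 = -16
Determinant = -6*-10 - (6)^2 = 24
Discriminant = (-16)^2 - 4*24 = 160.0
Eigenvalues: lambda_1 = -14.3246, lambda_2 = -1.6754
The function is concave.

1


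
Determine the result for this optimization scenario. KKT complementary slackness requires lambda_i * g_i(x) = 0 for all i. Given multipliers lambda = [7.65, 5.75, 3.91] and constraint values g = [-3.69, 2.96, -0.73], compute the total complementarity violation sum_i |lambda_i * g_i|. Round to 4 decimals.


KKT complementary slackness check:
lambda_1 * g_1 = 7.65 * -3.69 = -28.2285
lambda_2 * g_2 = 5.75 * 2.96 = 17.02
lambda_3 * g_3 = 3.91 * -0.73 = -2.8543
Total violation = 28.2285 + 17.02 + 2.8543 = 48.1028


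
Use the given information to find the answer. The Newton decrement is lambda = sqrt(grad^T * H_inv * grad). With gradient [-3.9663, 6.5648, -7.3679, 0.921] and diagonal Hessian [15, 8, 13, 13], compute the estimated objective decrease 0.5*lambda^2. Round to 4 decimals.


Step 1: H is diagonal, so H^(-1) * g = [-0.2644, 0.8206, -0.5668, 0.0708].
Step 2: g^T H^(-1) g = sum_i g_i^2 / H_ii
  = (-3.9663)^2/15 + (6.5648)^2/8 + (-7.3679)^2/13 + (0.921)^2/13
  = 1.0488 + 5.3871 + 4.1758 + 0.0652 = 10.6769
Step 3: Objective decrease = 0.5 * g^T H^(-1) g = 5.3385


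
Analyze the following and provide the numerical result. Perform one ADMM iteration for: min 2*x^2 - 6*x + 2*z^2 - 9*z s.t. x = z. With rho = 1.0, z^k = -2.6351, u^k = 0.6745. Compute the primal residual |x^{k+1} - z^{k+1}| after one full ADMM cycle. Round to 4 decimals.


ADMM iteration with rho = 1.0, z^k = -2.6351, u^k = 0.6745
Step 1: x-update.
Minimize 2*x^2 - 6*x + (1.0/2)*(x + 2.6351 + 0.6745)^2
FOC: (2*2 + 1.0)*x = 6 + 1.0*(-2.6351 - 0.6745)
x^{k+1} = 0.5381
Step 2: z-update.
Minimize 2*z^2 - 9*z + (1.0/2)*(0.5381 - z + 0.6745)^2
FOC: (2*2 + 1.0)*z = 9 + 1.0*(0.5381 + 0.6745)
z^{k+1} = 2.0425
Step 3: u-update.
u^{k+1} = 0.6745 + 0.5381 - 2.0425 = -0.8299
Step 4: Primal residual = |0.5381 - 2.0425| = 1.5044


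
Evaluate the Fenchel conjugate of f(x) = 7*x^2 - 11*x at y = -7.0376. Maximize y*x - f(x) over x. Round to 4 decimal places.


f*(y) = sup_x {y*x - a*x^2 - b*x} = sup_x {(y-b)*x - a*x^2}
FOC: (y - b) - 2a*x = 0 => x* = (y - b)/(2a)
x* = (-7.0376 + 11)/(2*7) = 0.283
f*(-7.0376) = (y-b)^2/(4a) = (-7.0376 + 11)^2/(4*7)
= 15.7006/28 = 0.5607


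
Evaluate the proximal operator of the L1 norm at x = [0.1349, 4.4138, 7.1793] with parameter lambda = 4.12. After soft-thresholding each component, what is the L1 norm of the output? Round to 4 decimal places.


Soft-thresholding with lambda = 4.12:
prox(0.1349) = sign(0.1349)*max(|0.1349| - 4.12, 0) = 0.0
prox(4.4138) = sign(4.4138)*max(|4.4138| - 4.12, 0) = 0.2938
prox(7.1793) = sign(7.1793)*max(|7.1793| - 4.12, 0) = 3.0593
prox(x) = [0.0, 0.2938, 3.0593]
||prox(x)||_1 = 0.0 + 0.2938 + 3.0593 = 3.3531


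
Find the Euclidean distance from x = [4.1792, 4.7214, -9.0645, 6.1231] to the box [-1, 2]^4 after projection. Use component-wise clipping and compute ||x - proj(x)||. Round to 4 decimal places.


Project each component onto [-1, 2].
clip(4.1792) = 2.0, clip(4.7214) = 2.0, clip(-9.0645) = -1.0, clip(6.1231) = 2.0
Projection = [2.0, 2.0, -1.0, 2.0]
Squared diffs: [4.7489, 7.406, 65.0362, 17.0]
Distance = sqrt(94.1911) = 9.7052


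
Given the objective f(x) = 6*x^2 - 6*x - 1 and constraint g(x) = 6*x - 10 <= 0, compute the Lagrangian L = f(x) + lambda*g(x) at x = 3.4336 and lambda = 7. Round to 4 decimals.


Step 1: Evaluate f(x).
f(3.4336) = 6*3.4336^2 - 6*3.4336 - 1 = 49.1361
Step 2: Evaluate g(x).
g(3.4336) = 6*3.4336 - 10 = 10.6016
Step 3: Compute Lagrangian.
L = 49.1361 + 7*10.6016 = 123.3473


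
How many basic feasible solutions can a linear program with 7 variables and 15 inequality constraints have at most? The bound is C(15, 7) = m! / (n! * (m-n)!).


Each vertex corresponds to some choice of n active constraints out of m, so the number of vertices is at most C(m, n) = m! / (n!(m-n)!).
m = 15, n = 7
Numerator: 15 * 14 * 13 * 12 * 11 * 10 * 9
Denominator: 7! = 5040
C(15, 7) = 6435


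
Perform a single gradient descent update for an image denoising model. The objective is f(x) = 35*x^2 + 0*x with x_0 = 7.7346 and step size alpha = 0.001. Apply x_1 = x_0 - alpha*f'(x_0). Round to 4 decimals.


We compute the gradient at x_0 and apply the update.
f'(x) = 70*x + 0
f'(7.7346) = 70*7.7346 + 0 = 541.422
x_1 = 7.7346 - 0.001*541.422 = 7.1932


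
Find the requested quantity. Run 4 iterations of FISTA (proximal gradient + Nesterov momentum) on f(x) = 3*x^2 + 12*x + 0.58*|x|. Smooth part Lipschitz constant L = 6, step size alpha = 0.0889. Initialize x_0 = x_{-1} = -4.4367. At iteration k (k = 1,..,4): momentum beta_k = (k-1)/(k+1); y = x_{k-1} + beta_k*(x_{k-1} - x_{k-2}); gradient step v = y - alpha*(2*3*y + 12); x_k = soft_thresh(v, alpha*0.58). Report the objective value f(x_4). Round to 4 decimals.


FISTA on f(x) = 3*x^2 + 12*x + 0.58*|x|
L = 6, alpha = 0.0889
Iteration 1: beta = 0.0, y = -4.4367 + 0.0*(-4.4367 + 4.4367) = -4.4367
  grad(y) = -14.6202, v = y - alpha*grad = -3.137
  prox(v) = soft_thresh(-3.137, 0.0516) = -3.0854
Iteration 2: beta = 0.3333, y = -3.0854 + 0.3333*(-3.0854 + 4.4367) = -2.635
  grad(y) = -3.8098, v = y - alpha*grad = -2.2963
  prox(v) = soft_thresh(-2.2963, 0.0516) = -2.2447
Iteration 3: beta = 0.5, y = -2.2447 + 0.5*(-2.2447 + 3.0854) = -1.8244
  grad(y) = 1.0538, v = y - alpha*grad = -1.9181
  prox(v) = soft_thresh(-1.9181, 0.0516) = -1.8665
Iteration 4: beta = 0.6, y = -1.8665 + 0.6*(-1.8665 + 2.2447) = -1.6396
  grad(y) = 2.1627, v = y - alpha*grad = -1.8318
  prox(v) = soft_thresh(-1.8318, 0.0516) = -1.7803
f(x_4) = 3*(-1.7803)^2 + 12*(-1.7803) + 0.58*|-1.7803| = -10.8226


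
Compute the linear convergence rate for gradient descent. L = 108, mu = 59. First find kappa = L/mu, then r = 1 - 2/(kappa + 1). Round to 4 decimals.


Step 1: Compute the condition number.
kappa = L/mu = 108/59 = 1.8305
Step 2: Compute the convergence rate.
r = 1 - 2/(kappa + 1) = 1 - 2*mu/(L + mu) = (L - mu)/(L + mu) = 49/167 = 0.2934


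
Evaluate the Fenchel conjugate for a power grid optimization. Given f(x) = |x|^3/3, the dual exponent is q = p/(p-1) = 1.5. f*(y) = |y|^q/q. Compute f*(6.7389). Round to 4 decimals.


The conjugate exponent q satisfies 1/p + 1/q = 1.
p = 3, so q = 3/(3 - 1) = 1.5
|y|^q = 6.7389^1.5 = 17.4938
f*(6.7389) = 17.4938 / 1.5 = 11.6625


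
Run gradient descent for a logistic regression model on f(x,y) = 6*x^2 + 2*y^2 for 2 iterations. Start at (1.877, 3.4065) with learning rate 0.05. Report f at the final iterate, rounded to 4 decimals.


Gradient descent on f(x,y) = 6*x^2 + 2*y^2.
Starting point: (1.877, 3.4065), alpha = 0.05
Step 1: grad_x = 2*6*1.877 = 22.524, grad_y = 2*2*3.4065 = 13.626
  x_1 = 1.877 - 0.05*22.524 = 0.7508
  y_1 = 3.4065 - 0.05*13.626 = 2.7252
Step 2: grad_x = 2*6*0.7508 = 9.0096, grad_y = 2*2*2.7252 = 10.9008
  x_2 = 0.7508 - 0.05*9.0096 = 0.3003
  y_2 = 2.7252 - 0.05*10.9008 = 2.1802
f(0.3003, 2.1802) = 6*0.3003^2 + 2*2.1802^2 = 10.0473


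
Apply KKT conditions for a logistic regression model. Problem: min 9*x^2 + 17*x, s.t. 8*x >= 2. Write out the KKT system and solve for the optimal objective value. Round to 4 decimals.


Step 1: Try lambda = 0 (constraint inactive).
x_unc = -17/(2*9) = -0.9444
Check: 8*-0.9444 = -7.5552 < 2 -- violated!
Step 2: Constraint must be active: 8*x = 2
x* = 2/8 = 0.25
lambda = (2*9*0.25 + 17)/8 = 2.6875
Step 3: Compute optimal value.
f(x*) = 9*0.25^2 + 17*0.25 = 4.8125


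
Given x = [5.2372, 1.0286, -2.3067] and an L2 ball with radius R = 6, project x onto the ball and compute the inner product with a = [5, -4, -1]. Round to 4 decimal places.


Step 1: Compute ||x|| (intermediates to 6 decimals).
||x|| = sqrt(5.2372^2 + 1.0286^2 + (-2.3067)^2) = 5.814391
Step 2: Project.
Since ||x|| <= R, proj = x (no scaling needed).
proj(x) = [5.2372, 1.0286, -2.3067]
Step 3: Dot product.
a^T * proj(x) = 5*5.2372 - 4*1.0286 - 1*(-2.3067) = 24.3783


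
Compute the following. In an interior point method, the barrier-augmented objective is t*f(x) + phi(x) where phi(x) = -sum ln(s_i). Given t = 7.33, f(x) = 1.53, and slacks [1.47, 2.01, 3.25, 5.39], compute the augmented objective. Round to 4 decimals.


Step 1: Compute log-barrier.
ln values: [0.3853, 0.6981, 1.1787, 1.6845]
phi = -(0.3853 + 0.6981 + 1.1787 + 1.6845) = -3.9466
Step 2: Compute augmented objective.
t*f(x) = 7.33*1.53 = 11.2149
Total = 11.2149 - 3.9466 = 7.2683


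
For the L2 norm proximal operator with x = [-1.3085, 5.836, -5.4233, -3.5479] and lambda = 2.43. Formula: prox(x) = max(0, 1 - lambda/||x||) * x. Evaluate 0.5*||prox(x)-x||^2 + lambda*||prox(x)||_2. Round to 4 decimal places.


Step 1: Compute ||x||.
||x|| = 8.8188
Step 2: Compute scaling factor.
scale = max(0, 1 - 2.43/8.8188) = 0.7245
Step 3: prox(x) = [-0.9479, 4.2279, -3.9289, -2.5703]
||prox(x)|| = 6.3888
Step 4: Proximal objective.
0.5*||prox-x||^2 = 2.9525
lambda*||prox|| = 15.5248
Total = 18.4772


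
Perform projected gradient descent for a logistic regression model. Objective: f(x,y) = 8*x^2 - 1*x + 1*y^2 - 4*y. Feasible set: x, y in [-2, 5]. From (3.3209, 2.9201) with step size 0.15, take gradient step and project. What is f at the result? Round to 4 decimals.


Step 1: Compute gradient at (3.3209, 2.9201).
grad_x = 2*8*3.3209 - 1 = 52.1344
grad_y = 2*1*2.9201 - 4 = 1.8402
Step 2: Gradient step.
x_raw = 3.3209 - 0.15*52.1344 = -4.4993
y_raw = 2.9201 - 0.15*1.8402 = 2.6441
Step 3: Project onto [-2, 5].
x_proj = clip(-4.4993) = -2.0
y_proj = clip(2.6441) = 2.6441
Step 4: Evaluate f.
f(-2.0, 2.6441) = 30.4148


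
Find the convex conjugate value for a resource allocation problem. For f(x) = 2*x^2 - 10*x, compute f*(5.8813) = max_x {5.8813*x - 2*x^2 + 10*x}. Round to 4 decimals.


f*(y) = sup_x {y*x - a*x^2 - b*x} = sup_x {(y-b)*x - a*x^2}
FOC: (y - b) - 2a*x = 0 => x* = (y - b)/(2a)
x* = (5.8813 + 10)/(2*2) = 3.9703
f*(5.8813) = (y-b)^2/(4a) = (5.8813 + 10)^2/(4*2)
= 252.2157/8 = 31.527


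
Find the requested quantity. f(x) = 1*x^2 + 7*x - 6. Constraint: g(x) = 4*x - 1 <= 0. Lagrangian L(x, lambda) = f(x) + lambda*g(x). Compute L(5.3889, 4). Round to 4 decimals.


Step 1: Evaluate f(x).
f(5.3889) = 1*5.3889^2 + 7*5.3889 - 6 = 60.7625
Step 2: Evaluate g(x).
g(5.3889) = 4*5.3889 - 1 = 20.5556
Step 3: Compute Lagrangian.
L = 60.7625 + 4*20.5556 = 142.9849


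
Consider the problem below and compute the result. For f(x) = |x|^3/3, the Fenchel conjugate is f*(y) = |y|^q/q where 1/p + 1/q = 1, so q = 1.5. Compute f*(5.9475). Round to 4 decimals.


The conjugate exponent q satisfies 1/p + 1/q = 1.
p = 3, so q = 3/(3 - 1) = 1.5
|y|^q = 5.9475^1.5 = 14.5045
f*(5.9475) = 14.5045 / 1.5 = 9.6696


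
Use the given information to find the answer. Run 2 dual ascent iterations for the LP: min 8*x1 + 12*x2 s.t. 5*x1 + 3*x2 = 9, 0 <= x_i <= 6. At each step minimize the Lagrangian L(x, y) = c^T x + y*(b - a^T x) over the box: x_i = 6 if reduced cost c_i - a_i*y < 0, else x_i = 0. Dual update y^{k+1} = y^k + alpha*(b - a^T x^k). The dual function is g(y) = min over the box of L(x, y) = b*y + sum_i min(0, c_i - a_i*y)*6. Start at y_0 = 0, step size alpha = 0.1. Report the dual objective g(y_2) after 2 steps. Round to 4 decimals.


Dual ascent for LP: min 8*x1 + 12*x2, 5*x1 + 3*x2 = 9, 0 <= x_i <= 6
Step 1: y^k = 0.0, reduced costs: (8.0, 12.0)
  x^k = (0.0, 0.0), subgradient = b - a^T x = 9.0
  y^{k+1} = 0.0 + 0.1*9.0 = 0.9
Step 2: y^k = 0.9, reduced costs: (3.5, 9.3)
  x^k = (0.0, 0.0), subgradient = b - a^T x = 9.0
  y^{k+1} = 0.9 + 0.1*9.0 = 1.8
Dual objective at y_2 = 1.8: reduced costs (-1.0, 6.6), box minimizer x = (6.0, 0.0)
g(y_2) = b*y + (c1 - a1*y)*x1 + (c2 - a2*y)*x2 = 9*1.8 + (-1.0)*6.0 + 6.6*0.0 = 16.2 - 6.0 + 0.0 = 10.2


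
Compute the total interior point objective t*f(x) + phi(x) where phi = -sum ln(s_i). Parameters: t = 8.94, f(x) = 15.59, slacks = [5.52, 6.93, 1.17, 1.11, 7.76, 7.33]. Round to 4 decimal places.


Step 1: Compute log-barrier.
ln values: [1.7084, 1.9359, 0.157, 0.1044, 2.049, 1.992]
phi = -(1.7084 + 1.9359 + 0.157 + 0.1044 + 2.049 + 1.992) = -7.9466
Step 2: Compute augmented objective.
t*f(x) = 8.94*15.59 = 139.3746
Total = 139.3746 - 7.9466 = 131.428


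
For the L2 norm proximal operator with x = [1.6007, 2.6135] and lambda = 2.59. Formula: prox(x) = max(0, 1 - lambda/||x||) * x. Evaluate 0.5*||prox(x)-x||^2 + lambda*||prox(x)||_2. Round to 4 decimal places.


Step 1: Compute ||x||.
||x|| = 3.0647
Step 2: Compute scaling factor.
scale = max(0, 1 - 2.59/3.0647) = 0.1549
Step 3: prox(x) = [0.248, 0.4048]
||prox(x)|| = 0.4747
Step 4: Proximal objective.
0.5*||prox-x||^2 = 3.3541
lambda*||prox|| = 1.2295
Total = 4.5836


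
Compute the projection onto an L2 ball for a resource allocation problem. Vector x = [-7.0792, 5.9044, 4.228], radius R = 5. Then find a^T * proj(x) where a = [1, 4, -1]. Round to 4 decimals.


Step 1: Compute ||x|| (intermediates to 6 decimals).
||x|| = sqrt((-7.0792)^2 + 5.9044^2 + 4.228^2) = 10.141647
Step 2: Project.
Since ||x|| > R, scale = R/||x|| = 5/10.141647 = 0.493017, proj(x) = scale * x
proj(x) = [-3.490166, 2.91097, 2.084476]
Step 3: Dot product.
a^T * proj(x) = 1*(-3.490166) + 4*2.91097 - 1*2.084476 = 6.0692


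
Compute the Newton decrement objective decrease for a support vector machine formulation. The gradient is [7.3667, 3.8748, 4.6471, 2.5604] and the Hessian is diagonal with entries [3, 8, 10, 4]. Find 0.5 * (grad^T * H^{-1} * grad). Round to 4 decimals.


Step 1: H is diagonal, so H^(-1) * g = [2.4556, 0.4844, 0.4647, 0.6401].
Step 2: g^T H^(-1) g = sum_i g_i^2 / H_ii
  = (7.3667)^2/3 + (3.8748)^2/8 + (4.6471)^2/10 + (2.5604)^2/4
  = 18.0894 + 1.8768 + 2.1596 + 1.6389 = 23.7646
Step 3: Objective decrease = 0.5 * g^T H^(-1) g = 11.8823


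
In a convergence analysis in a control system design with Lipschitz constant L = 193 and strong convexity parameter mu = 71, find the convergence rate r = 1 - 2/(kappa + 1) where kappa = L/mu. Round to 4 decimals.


Step 1: Compute the condition number.
kappa = L/mu = 193/71 = 2.7183
Step 2: Compute the convergence rate.
r = 1 - 2/(kappa + 1) = 1 - 2*mu/(L + mu) = (L - mu)/(L + mu) = 122/264 = 0.4621


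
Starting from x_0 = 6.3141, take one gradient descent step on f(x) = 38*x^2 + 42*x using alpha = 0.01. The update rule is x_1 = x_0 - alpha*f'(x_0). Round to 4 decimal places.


We compute the gradient at x_0 and apply the update.
f'(x) = 76*x + 42
f'(6.3141) = 76*6.3141 + 42 = 521.8716
x_1 = 6.3141 - 0.01*521.8716 = 1.0954


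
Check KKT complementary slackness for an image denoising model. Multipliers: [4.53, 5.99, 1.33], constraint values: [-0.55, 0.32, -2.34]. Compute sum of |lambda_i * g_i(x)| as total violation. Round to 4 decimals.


KKT complementary slackness check:
lambda_1 * g_1 = 4.53 * -0.55 = -2.4915
lambda_2 * g_2 = 5.99 * 0.32 = 1.9168
lambda_3 * g_3 = 1.33 * -2.34 = -3.1122
Total violation = 2.4915 + 1.9168 + 3.1122 = 7.5205


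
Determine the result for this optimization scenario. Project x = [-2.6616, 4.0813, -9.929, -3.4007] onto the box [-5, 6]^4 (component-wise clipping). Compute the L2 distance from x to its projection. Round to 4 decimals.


Project each component onto [-5, 6].
clip(-2.6616) = -2.6616, clip(4.0813) = 4.0813, clip(-9.929) = -5.0, clip(-3.4007) = -3.4007
Projection = [-2.6616, 4.0813, -5.0, -3.4007]
Squared diffs: [0.0, 0.0, 24.295, 0.0]
Distance = sqrt(24.295) = 4.929


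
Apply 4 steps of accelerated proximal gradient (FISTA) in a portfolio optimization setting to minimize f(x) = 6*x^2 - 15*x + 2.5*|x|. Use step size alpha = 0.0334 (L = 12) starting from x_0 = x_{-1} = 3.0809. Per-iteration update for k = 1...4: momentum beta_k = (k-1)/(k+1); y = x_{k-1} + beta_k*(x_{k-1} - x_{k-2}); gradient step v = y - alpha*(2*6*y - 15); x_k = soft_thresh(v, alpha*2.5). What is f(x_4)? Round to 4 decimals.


FISTA on f(x) = 6*x^2 - 15*x + 2.5*|x|
L = 12, alpha = 0.0334
Iteration 1: beta = 0.0, y = 3.0809 + 0.0*(3.0809 - 3.0809) = 3.0809
  grad(y) = 21.9708, v = y - alpha*grad = 2.3471
  prox(v) = soft_thresh(2.3471, 0.0835) = 2.2636
Iteration 2: beta = 0.3333, y = 2.2636 + 0.3333*(2.2636 - 3.0809) = 1.9911
  grad(y) = 8.8936, v = y - alpha*grad = 1.6941
  prox(v) = soft_thresh(1.6941, 0.0835) = 1.6106
Iteration 3: beta = 0.5, y = 1.6106 + 0.5*(1.6106 - 2.2636) = 1.2841
  grad(y) = 0.4091, v = y - alpha*grad = 1.2704
  prox(v) = soft_thresh(1.2704, 0.0835) = 1.1869
Iteration 4: beta = 0.6, y = 1.1869 + 0.6*(1.1869 - 1.6106) = 0.9327
  grad(y) = -3.8072, v = y - alpha*grad = 1.0599
  prox(v) = soft_thresh(1.0599, 0.0835) = 0.9764
f(x_4) = 6*0.9764^2 - 15*0.9764 + 2.5*|0.9764| = -6.4849


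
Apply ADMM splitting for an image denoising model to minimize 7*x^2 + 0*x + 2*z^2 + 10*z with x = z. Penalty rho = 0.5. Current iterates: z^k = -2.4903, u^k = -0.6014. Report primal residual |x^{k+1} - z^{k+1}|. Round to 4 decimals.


ADMM iteration with rho = 0.5, z^k = -2.4903, u^k = -0.6014
Step 1: x-update.
Minimize 7*x^2 + 0*x + (0.5/2)*(x + 2.4903 - 0.6014)^2
FOC: (2*7 + 0.5)*x = 0 + 0.5*(-2.4903 + 0.6014)
x^{k+1} = -0.0651
Step 2: z-update.
Minimize 2*z^2 + 10*z + (0.5/2)*(-0.0651 - z - 0.6014)^2
FOC: (2*2 + 0.5)*z = -10 + 0.5*(-0.0651 - 0.6014)
z^{k+1} = -2.2963
Step 3: u-update.
u^{k+1} = -0.6014 - 0.0651 + 2.2963 = 1.6297
Step 4: Primal residual = |-0.0651 + 2.2963| = 2.2311


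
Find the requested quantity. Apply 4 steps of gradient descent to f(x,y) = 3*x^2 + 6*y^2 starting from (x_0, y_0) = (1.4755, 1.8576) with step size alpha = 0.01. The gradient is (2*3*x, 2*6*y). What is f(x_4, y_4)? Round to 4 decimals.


Gradient descent on f(x,y) = 3*x^2 + 6*y^2.
Starting point: (1.4755, 1.8576), alpha = 0.01
Step 1: grad_x = 2*3*1.4755 = 8.853, grad_y = 2*6*1.8576 = 22.2912
  x_1 = 1.4755 - 0.01*8.853 = 1.387
  y_1 = 1.8576 - 0.01*22.2912 = 1.6347
Step 2: grad_x = 2*3*1.387 = 8.3218, grad_y = 2*6*1.6347 = 19.6163
  x_2 = 1.387 - 0.01*8.3218 = 1.3038
  y_2 = 1.6347 - 0.01*19.6163 = 1.4385
Step 3: grad_x = 2*3*1.3038 = 7.8225, grad_y = 2*6*1.4385 = 17.2623
  x_3 = 1.3038 - 0.01*7.8225 = 1.2255
  y_3 = 1.4385 - 0.01*17.2623 = 1.2659
Step 4: grad_x = 2*3*1.2255 = 7.3532, grad_y = 2*6*1.2659 = 15.1908
  x_4 = 1.2255 - 0.01*7.3532 = 1.152
  y_4 = 1.2659 - 0.01*15.1908 = 1.114
f(1.152, 1.114) = 3*1.152^2 + 6*1.114^2 = 11.4272


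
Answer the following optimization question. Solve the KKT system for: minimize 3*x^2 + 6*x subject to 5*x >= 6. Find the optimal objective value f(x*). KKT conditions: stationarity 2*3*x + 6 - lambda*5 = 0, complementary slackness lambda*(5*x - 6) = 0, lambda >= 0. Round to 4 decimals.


Step 1: Try lambda = 0 (constraint inactive).
x_unc = -6/(2*3) = -1.0
Check: 5*-1.0 = -5.0 < 6 -- violated!
Step 2: Constraint must be active: 5*x = 6
x* = 6/5 = 1.2
lambda = (2*3*1.2 + 6)/5 = 2.64
Step 3: Compute optimal value.
f(x*) = 3*1.2^2 + 6*1.2 = 11.52


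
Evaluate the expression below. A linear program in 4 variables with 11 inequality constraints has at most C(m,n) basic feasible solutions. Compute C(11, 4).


Each vertex corresponds to some choice of n active constraints out of m, so the number of vertices is at most C(m, n) = m! / (n!(m-n)!).
m = 11, n = 4
Numerator: 11 * 10 * 9 * 8
Denominator: 4! = 24
C(11, 4) = 330


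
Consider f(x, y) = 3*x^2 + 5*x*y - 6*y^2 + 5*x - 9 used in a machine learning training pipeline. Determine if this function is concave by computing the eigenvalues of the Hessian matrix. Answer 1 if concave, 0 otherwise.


The Hessian of f(x,y) = 3*x^2 + 5*x*y - 6*y^2 + 5*x - 9 is:
H = [[6, 5], [5, -12]]
Trace = 6 - 12 = -6
Determinant = 6*-12 - (5)^2 = -97
Discriminant = (-6)^2 - 4*-97 = 424.0
Eigenvalues: lambda_1 = -13.2956, lambda_2 = 7.2956
The function is not concave.

0


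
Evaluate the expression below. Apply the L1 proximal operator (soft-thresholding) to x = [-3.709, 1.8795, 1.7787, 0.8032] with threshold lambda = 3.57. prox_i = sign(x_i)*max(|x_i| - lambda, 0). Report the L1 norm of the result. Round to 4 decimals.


Soft-thresholding with lambda = 3.57:
prox(-3.709) = sign(-3.709)*max(|-3.709| - 3.57, 0) = -0.139
prox(1.8795) = sign(1.8795)*max(|1.8795| - 3.57, 0) = 0.0
prox(1.7787) = sign(1.7787)*max(|1.7787| - 3.57, 0) = 0.0
prox(0.8032) = sign(0.8032)*max(|0.8032| - 3.57, 0) = 0.0
prox(x) = [-0.139, 0.0, 0.0, 0.0]
||prox(x)||_1 = 0.139 + 0.0 + 0.0 + 0.0 = 0.139


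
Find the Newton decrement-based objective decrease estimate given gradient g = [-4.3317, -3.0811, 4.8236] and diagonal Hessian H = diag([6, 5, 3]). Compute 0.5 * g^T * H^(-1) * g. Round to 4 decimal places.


Step 1: H is diagonal, so H^(-1) * g = [-0.722, -0.6162, 1.6079].
Step 2: g^T H^(-1) g = sum_i g_i^2 / H_ii
  = (-4.3317)^2/6 + (-3.0811)^2/5 + (4.8236)^2/3
  = 3.1273 + 1.8986 + 7.7557 = 12.7816
Step 3: Objective decrease = 0.5 * g^T H^(-1) g = 6.3908


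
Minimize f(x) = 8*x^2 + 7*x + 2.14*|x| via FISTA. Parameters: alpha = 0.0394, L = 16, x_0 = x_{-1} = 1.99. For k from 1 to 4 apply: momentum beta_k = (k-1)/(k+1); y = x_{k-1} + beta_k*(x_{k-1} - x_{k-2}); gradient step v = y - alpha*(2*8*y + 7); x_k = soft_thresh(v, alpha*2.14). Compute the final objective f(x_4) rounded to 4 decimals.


FISTA on f(x) = 8*x^2 + 7*x + 2.14*|x|
L = 16, alpha = 0.0394
Iteration 1: beta = 0.0, y = 1.99 + 0.0*(1.99 - 1.99) = 1.99
  grad(y) = 38.84, v = y - alpha*grad = 0.4597
  prox(v) = soft_thresh(0.4597, 0.0843) = 0.3754
Iteration 2: beta = 0.3333, y = 0.3754 + 0.3333*(0.3754 - 1.99) = -0.1628
  grad(y) = 4.3949, v = y - alpha*grad = -0.336
  prox(v) = soft_thresh(-0.336, 0.0843) = -0.2517
Iteration 3: beta = 0.5, y = -0.2517 + 0.5*(-0.2517 - 0.3754) = -0.5652
  grad(y) = -2.043, v = y - alpha*grad = -0.4847
  prox(v) = soft_thresh(-0.4847, 0.0843) = -0.4004
Iteration 4: beta = 0.6, y = -0.4004 + 0.6*(-0.4004 + 0.2517) = -0.4896
  grad(y) = -0.8337, v = y - alpha*grad = -0.4568
  prox(v) = soft_thresh(-0.4568, 0.0843) = -0.3724
f(x_4) = 8*(-0.3724)^2 + 7*(-0.3724) + 2.14*|-0.3724| = -0.7004


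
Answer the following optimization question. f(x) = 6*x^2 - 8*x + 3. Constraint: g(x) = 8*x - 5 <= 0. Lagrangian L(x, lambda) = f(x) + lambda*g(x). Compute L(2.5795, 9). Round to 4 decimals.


Step 1: Evaluate f(x).
f(2.5795) = 6*2.5795^2 - 8*2.5795 + 3 = 22.2869
Step 2: Evaluate g(x).
g(2.5795) = 8*2.5795 - 5 = 15.636
Step 3: Compute Lagrangian.
L = 22.2869 + 9*15.636 = 163.0109


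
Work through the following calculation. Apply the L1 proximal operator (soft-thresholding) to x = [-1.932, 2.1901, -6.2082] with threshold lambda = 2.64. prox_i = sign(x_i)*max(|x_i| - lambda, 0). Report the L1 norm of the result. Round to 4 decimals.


Soft-thresholding with lambda = 2.64:
prox(-1.932) = sign(-1.932)*max(|-1.932| - 2.64, 0) = 0.0
prox(2.1901) = sign(2.1901)*max(|2.1901| - 2.64, 0) = 0.0
prox(-6.2082) = sign(-6.2082)*max(|-6.2082| - 2.64, 0) = -3.5682
prox(x) = [0.0, 0.0, -3.5682]
||prox(x)||_1 = 0.0 + 0.0 + 3.5682 = 3.5682


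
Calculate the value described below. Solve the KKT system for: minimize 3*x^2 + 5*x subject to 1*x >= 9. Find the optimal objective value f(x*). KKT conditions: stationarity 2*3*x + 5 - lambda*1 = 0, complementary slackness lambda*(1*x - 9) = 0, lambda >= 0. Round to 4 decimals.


Step 1: Try lambda = 0 (constraint inactive).
x_unc = -5/(2*3) = -0.8333
Check: 1*-0.8333 = -0.8333 < 9 -- violated!
Step 2: Constraint must be active: 1*x = 9
x* = 9/1 = 9.0
lambda = (2*3*9.0 + 5)/1 = 59.0
Step 3: Compute optimal value.
f(x*) = 3*9.0^2 + 5*9.0 = 288.0


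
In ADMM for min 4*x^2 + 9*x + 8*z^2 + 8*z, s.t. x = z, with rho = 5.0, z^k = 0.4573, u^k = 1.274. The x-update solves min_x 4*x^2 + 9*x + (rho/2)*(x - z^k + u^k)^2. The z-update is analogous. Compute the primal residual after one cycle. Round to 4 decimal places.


ADMM iteration with rho = 5.0, z^k = 0.4573, u^k = 1.274
Step 1: x-update.
Minimize 4*x^2 + 9*x + (5.0/2)*(x - 0.4573 + 1.274)^2
FOC: (2*4 + 5.0)*x = -9 + 5.0*(0.4573 - 1.274)
x^{k+1} = -1.0064
Step 2: z-update.
Minimize 8*z^2 + 8*z + (5.0/2)*(-1.0064 - z + 1.274)^2
FOC: (2*8 + 5.0)*z = -8 + 5.0*(-1.0064 + 1.274)
z^{k+1} = -0.3172
Step 3: u-update.
u^{k+1} = 1.274 - 1.0064 + 0.3172 = 0.5848
Step 4: Primal residual = |-1.0064 + 0.3172| = 0.6892


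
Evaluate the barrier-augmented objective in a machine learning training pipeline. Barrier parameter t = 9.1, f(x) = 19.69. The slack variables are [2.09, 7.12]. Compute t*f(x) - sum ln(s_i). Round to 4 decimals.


Step 1: Compute log-barrier.
ln values: [0.7372, 1.9629]
phi = -(0.7372 + 1.9629) = -2.7001
Step 2: Compute augmented objective.
t*f(x) = 9.1*19.69 = 179.179
Total = 179.179 - 2.7001 = 176.4789


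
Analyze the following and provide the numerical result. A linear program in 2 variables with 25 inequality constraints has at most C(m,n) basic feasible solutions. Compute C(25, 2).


Each vertex corresponds to some choice of n active constraints out of m, so the number of vertices is at most C(m, n) = m! / (n!(m-n)!).
m = 25, n = 2
Numerator: 25 * 24
Denominator: 2! = 2
C(25, 2) = 300


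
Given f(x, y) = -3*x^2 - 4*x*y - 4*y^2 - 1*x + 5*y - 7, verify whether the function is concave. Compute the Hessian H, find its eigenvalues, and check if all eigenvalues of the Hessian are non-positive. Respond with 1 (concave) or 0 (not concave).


The Hessian of f(x,y) = -3*x^2 - 4*x*y - 4*y^2 - 1*x + 5*y - 7 is:
H = [[-6, -4], [-4, -8]]
Trace = -6 - 8 = -14
Determinant = -6*-8 - (-4)^2 = 32
Discriminant = (-14)^2 - 4*32 = 68.0
Eigenvalues: lambda_1 = -11.1231, lambda_2 = -2.8769
The function is concave.

1


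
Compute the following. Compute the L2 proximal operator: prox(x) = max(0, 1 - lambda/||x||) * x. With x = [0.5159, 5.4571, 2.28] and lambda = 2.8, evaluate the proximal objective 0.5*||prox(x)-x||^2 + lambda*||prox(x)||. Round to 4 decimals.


Step 1: Compute ||x||.
||x|| = 5.9367
Step 2: Compute scaling factor.
scale = max(0, 1 - 2.8/5.9367) = 0.5284
Step 3: prox(x) = [0.2726, 2.8833, 1.2047]
||prox(x)|| = 3.1367
Step 4: Proximal objective.
0.5*||prox-x||^2 = 3.92
lambda*||prox|| = 8.7828
Total = 12.7028


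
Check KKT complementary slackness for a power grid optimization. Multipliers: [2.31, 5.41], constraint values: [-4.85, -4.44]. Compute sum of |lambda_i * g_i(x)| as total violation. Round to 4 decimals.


KKT complementary slackness check:
lambda_1 * g_1 = 2.31 * -4.85 = -11.2035
lambda_2 * g_2 = 5.41 * -4.44 = -24.0204
Total violation = 11.2035 + 24.0204 = 35.2239


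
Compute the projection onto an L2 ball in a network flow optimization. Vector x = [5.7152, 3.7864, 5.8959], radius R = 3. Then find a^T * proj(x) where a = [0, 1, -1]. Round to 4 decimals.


Step 1: Compute ||x|| (intermediates to 6 decimals).
||x|| = sqrt(5.7152^2 + 3.7864^2 + 5.8959^2) = 9.042233
Step 2: Project.
Since ||x|| > R, scale = R/||x|| = 3/9.042233 = 0.331776, proj(x) = scale * x
proj(x) = [1.896166, 1.256237, 1.956118]
Step 3: Dot product.
a^T * proj(x) = 0*1.896166 + 1*1.256237 - 1*1.956118 = -0.6999


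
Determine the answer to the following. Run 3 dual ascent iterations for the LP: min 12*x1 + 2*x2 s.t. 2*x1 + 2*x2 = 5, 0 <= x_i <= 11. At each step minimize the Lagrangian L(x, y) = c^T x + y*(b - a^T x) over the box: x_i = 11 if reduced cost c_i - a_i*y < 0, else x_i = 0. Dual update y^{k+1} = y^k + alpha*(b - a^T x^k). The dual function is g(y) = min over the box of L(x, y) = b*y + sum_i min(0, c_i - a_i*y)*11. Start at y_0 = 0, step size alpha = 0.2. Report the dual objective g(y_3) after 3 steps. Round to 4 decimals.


Dual ascent for LP: min 12*x1 + 2*x2, 2*x1 + 2*x2 = 5, 0 <= x_i <= 11
Step 1: y^k = 0.0, reduced costs: (12.0, 2.0)
  x^k = (0.0, 0.0), subgradient = b - a^T x = 5.0
  y^{k+1} = 0.0 + 0.2*5.0 = 1.0
Step 2: y^k = 1.0, reduced costs: (10.0, 0.0)
  x^k = (0.0, 0.0), subgradient = b - a^T x = 5.0
  y^{k+1} = 1.0 + 0.2*5.0 = 2.0
Step 3: y^k = 2.0, reduced costs: (8.0, -2.0)
  x^k = (0.0, 11.0), subgradient = b - a^T x = -17.0
  y^{k+1} = 2.0 + 0.2*-17.0 = -1.4
Dual objective at y_3 = -1.4: reduced costs (14.8, 4.8), box minimizer x = (0.0, 0.0)
g(y_3) = b*y + (c1 - a1*y)*x1 + (c2 - a2*y)*x2 = 5*(-1.4) + 14.8*0.0 + 4.8*0.0 = -7.0 + 0.0 + 0.0 = -7.0


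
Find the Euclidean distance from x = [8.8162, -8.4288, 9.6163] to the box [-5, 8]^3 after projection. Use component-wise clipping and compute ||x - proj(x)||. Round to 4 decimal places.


Project each component onto [-5, 8].
clip(8.8162) = 8.0, clip(-8.4288) = -5.0, clip(9.6163) = 8.0
Projection = [8.0, -5.0, 8.0]
Squared diffs: [0.6662, 11.7567, 2.6124]
Distance = sqrt(15.0353) = 3.8775


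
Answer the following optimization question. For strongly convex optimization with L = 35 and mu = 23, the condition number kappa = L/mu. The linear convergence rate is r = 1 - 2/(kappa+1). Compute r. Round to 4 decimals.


Step 1: Compute the condition number.
kappa = L/mu = 35/23 = 1.5217
Step 2: Compute the convergence rate.
r = 1 - 2/(kappa + 1) = 1 - 2*mu/(L + mu) = (L - mu)/(L + mu) = 12/58 = 0.2069


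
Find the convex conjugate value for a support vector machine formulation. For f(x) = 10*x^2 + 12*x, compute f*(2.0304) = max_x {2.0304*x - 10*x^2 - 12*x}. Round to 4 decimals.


f*(y) = sup_x {y*x - a*x^2 - b*x} = sup_x {(y-b)*x - a*x^2}
FOC: (y - b) - 2a*x = 0 => x* = (y - b)/(2a)
x* = (2.0304 - 12)/(2*10) = -0.4985
f*(2.0304) = (y-b)^2/(4a) = (2.0304 - 12)^2/(4*10)
= 99.3929/40 = 2.4848


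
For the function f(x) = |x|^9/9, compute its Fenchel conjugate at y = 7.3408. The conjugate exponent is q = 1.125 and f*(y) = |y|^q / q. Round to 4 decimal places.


The conjugate exponent q satisfies 1/p + 1/q = 1.
p = 9, so q = 9/(9 - 1) = 1.125
|y|^q = 7.3408^1.125 = 9.4181
f*(7.3408) = 9.4181 / 1.125 = 8.3716


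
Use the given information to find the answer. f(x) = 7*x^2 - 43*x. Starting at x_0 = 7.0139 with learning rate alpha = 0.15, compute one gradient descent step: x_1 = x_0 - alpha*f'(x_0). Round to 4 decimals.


We compute the gradient at x_0 and apply the update.
f'(x) = 14*x - 43
f'(7.0139) = 14*7.0139 - 43 = 55.1946
x_1 = 7.0139 - 0.15*55.1946 = -1.2653


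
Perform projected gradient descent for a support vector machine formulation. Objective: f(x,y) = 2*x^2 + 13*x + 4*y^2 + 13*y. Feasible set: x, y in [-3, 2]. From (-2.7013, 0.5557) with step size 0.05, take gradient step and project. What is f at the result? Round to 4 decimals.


Step 1: Compute gradient at (-2.7013, 0.5557).
grad_x = 2*2*-2.7013 + 13 = 2.1948
grad_y = 2*4*0.5557 + 13 = 17.4456
Step 2: Gradient step.
x_raw = -2.7013 - 0.05*2.1948 = -2.811
y_raw = 0.5557 - 0.05*17.4456 = -0.3166
Step 3: Project onto [-3, 2].
x_proj = clip(-2.811) = -2.811
y_proj = clip(-0.3166) = -0.3166
Step 4: Evaluate f.
f(-2.811, -0.3166) = -24.4543


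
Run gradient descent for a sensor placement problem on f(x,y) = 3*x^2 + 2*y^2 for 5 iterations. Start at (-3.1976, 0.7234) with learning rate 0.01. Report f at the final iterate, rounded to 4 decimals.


Gradient descent on f(x,y) = 3*x^2 + 2*y^2.
Starting point: (-3.1976, 0.7234), alpha = 0.01
Step 1: grad_x = 2*3*-3.1976 = -19.1856, grad_y = 2*2*0.7234 = 2.8936
  x_1 = -3.1976 - 0.01*-19.1856 = -3.0057
  y_1 = 0.7234 - 0.01*2.8936 = 0.6945
Step 2: grad_x = 2*3*-3.0057 = -18.0345, grad_y = 2*2*0.6945 = 2.7779
  x_2 = -3.0057 - 0.01*-18.0345 = -2.8254
  y_2 = 0.6945 - 0.01*2.7779 = 0.6667
Step 3: grad_x = 2*3*-2.8254 = -16.9524, grad_y = 2*2*0.6667 = 2.6667
  x_3 = -2.8254 - 0.01*-16.9524 = -2.6559
  y_3 = 0.6667 - 0.01*2.6667 = 0.64
Step 4: grad_x = 2*3*-2.6559 = -15.9353, grad_y = 2*2*0.64 = 2.5601
  x_4 = -2.6559 - 0.01*-15.9353 = -2.4965
  y_4 = 0.64 - 0.01*2.5601 = 0.6144
Step 5: grad_x = 2*3*-2.4965 = -14.9791, grad_y = 2*2*0.6144 = 2.4577
  x_5 = -2.4965 - 0.01*-14.9791 = -2.3467
  y_5 = 0.6144 - 0.01*2.4577 = 0.5898
f(-2.3467, 0.5898) = 3*(-2.3467)^2 + 2*0.5898^2 = 17.2173


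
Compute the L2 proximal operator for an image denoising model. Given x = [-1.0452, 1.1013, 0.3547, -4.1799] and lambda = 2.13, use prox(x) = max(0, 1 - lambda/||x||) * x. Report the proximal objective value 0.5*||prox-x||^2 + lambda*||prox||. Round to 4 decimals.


Step 1: Compute ||x||.
||x|| = 4.4612
Step 2: Compute scaling factor.
scale = max(0, 1 - 2.13/4.4612) = 0.5226
Step 3: prox(x) = [-0.5462, 0.5755, 0.1854, -2.1842]
||prox(x)|| = 2.3312
Step 4: Proximal objective.
0.5*||prox-x||^2 = 2.2685
lambda*||prox|| = 4.9655
Total = 7.234


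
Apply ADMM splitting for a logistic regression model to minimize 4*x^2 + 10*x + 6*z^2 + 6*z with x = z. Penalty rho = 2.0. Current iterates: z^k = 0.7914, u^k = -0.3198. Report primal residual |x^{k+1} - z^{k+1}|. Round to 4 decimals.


ADMM iteration with rho = 2.0, z^k = 0.7914, u^k = -0.3198
Step 1: x-update.
Minimize 4*x^2 + 10*x + (2.0/2)*(x - 0.7914 - 0.3198)^2
FOC: (2*4 + 2.0)*x = -10 + 2.0*(0.7914 + 0.3198)
x^{k+1} = -0.7778
Step 2: z-update.
Minimize 6*z^2 + 6*z + (2.0/2)*(-0.7778 - z - 0.3198)^2
FOC: (2*6 + 2.0)*z = -6 + 2.0*(-0.7778 - 0.3198)
z^{k+1} = -0.5854
Step 3: u-update.
u^{k+1} = -0.3198 - 0.7778 + 0.5854 = -0.5122
Step 4: Primal residual = |-0.7778 + 0.5854| = 0.1924


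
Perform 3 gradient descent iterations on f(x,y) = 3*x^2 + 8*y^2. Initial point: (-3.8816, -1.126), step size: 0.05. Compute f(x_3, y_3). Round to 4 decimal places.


Gradient descent on f(x,y) = 3*x^2 + 8*y^2.
Starting point: (-3.8816, -1.126), alpha = 0.05
Step 1: grad_x = 2*3*-3.8816 = -23.2896, grad_y = 2*8*-1.126 = -18.016
  x_1 = -3.8816 - 0.05*-23.2896 = -2.7171
  y_1 = -1.126 - 0.05*-18.016 = -0.2252
Step 2: grad_x = 2*3*-2.7171 = -16.3027, grad_y = 2*8*-0.2252 = -3.6032
  x_2 = -2.7171 - 0.05*-16.3027 = -1.902
  y_2 = -0.2252 - 0.05*-3.6032 = -0.045
Step 3: grad_x = 2*3*-1.902 = -11.4119, grad_y = 2*8*-0.045 = -0.7206
  x_3 = -1.902 - 0.05*-11.4119 = -1.3314
  y_3 = -0.045 - 0.05*-0.7206 = -0.009
f(-1.3314, -0.009) = 3*(-1.3314)^2 + 8*(-0.009)^2 = 5.3184


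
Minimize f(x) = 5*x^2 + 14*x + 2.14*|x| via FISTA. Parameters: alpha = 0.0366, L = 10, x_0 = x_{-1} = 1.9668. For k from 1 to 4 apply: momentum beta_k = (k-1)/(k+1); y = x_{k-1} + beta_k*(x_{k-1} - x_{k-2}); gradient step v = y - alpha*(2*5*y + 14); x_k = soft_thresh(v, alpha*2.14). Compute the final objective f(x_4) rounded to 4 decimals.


FISTA on f(x) = 5*x^2 + 14*x + 2.14*|x|
L = 10, alpha = 0.0366
Iteration 1: beta = 0.0, y = 1.9668 + 0.0*(1.9668 - 1.9668) = 1.9668
  grad(y) = 33.668, v = y - alpha*grad = 0.7346
  prox(v) = soft_thresh(0.7346, 0.0783) = 0.6562
Iteration 2: beta = 0.3333, y = 0.6562 + 0.3333*(0.6562 - 1.9668) = 0.2194
  grad(y) = 16.1937, v = y - alpha*grad = -0.3733
  prox(v) = soft_thresh(-0.3733, 0.0783) = -0.295
Iteration 3: beta = 0.5, y = -0.295 + 0.5*(-0.295 - 0.6562) = -0.7706
  grad(y) = 6.2939, v = y - alpha*grad = -1.001
  prox(v) = soft_thresh(-1.001, 0.0783) = -0.9226
Iteration 4: beta = 0.6, y = -0.9226 + 0.6*(-0.9226 + 0.295) = -1.2992
  grad(y) = 1.0077, v = y - alpha*grad = -1.3361
  prox(v) = soft_thresh(-1.3361, 0.0783) = -1.2578
f(x_4) = 5*(-1.2578)^2 + 14*(-1.2578) + 2.14*|-1.2578| = -7.0072
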